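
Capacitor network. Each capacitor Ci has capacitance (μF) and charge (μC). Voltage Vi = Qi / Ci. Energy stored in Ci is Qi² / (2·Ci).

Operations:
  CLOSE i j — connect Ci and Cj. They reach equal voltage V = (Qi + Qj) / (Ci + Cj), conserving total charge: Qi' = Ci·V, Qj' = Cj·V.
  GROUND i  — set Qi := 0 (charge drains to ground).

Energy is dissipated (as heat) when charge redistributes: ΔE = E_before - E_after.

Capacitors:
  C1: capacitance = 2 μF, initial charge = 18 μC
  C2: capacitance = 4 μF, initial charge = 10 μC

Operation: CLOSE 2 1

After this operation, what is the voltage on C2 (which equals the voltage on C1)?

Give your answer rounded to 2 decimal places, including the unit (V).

Answer: 4.67 V

Derivation:
Initial: C1(2μF, Q=18μC, V=9.00V), C2(4μF, Q=10μC, V=2.50V)
Op 1: CLOSE 2-1: Q_total=28.00, C_total=6.00, V=4.67; Q2=18.67, Q1=9.33; dissipated=28.167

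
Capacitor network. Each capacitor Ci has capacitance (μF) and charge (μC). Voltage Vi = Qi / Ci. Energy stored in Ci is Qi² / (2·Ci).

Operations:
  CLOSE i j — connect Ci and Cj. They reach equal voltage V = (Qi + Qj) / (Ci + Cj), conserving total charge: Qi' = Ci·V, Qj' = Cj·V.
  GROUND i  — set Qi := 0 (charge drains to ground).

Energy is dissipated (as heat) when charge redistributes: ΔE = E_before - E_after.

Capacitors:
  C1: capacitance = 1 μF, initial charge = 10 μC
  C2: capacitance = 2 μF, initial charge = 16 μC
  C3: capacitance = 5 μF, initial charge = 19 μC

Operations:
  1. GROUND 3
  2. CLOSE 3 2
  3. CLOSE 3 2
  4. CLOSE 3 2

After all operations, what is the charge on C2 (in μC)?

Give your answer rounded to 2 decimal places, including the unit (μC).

Initial: C1(1μF, Q=10μC, V=10.00V), C2(2μF, Q=16μC, V=8.00V), C3(5μF, Q=19μC, V=3.80V)
Op 1: GROUND 3: Q3=0; energy lost=36.100
Op 2: CLOSE 3-2: Q_total=16.00, C_total=7.00, V=2.29; Q3=11.43, Q2=4.57; dissipated=45.714
Op 3: CLOSE 3-2: Q_total=16.00, C_total=7.00, V=2.29; Q3=11.43, Q2=4.57; dissipated=0.000
Op 4: CLOSE 3-2: Q_total=16.00, C_total=7.00, V=2.29; Q3=11.43, Q2=4.57; dissipated=0.000
Final charges: Q1=10.00, Q2=4.57, Q3=11.43

Answer: 4.57 μC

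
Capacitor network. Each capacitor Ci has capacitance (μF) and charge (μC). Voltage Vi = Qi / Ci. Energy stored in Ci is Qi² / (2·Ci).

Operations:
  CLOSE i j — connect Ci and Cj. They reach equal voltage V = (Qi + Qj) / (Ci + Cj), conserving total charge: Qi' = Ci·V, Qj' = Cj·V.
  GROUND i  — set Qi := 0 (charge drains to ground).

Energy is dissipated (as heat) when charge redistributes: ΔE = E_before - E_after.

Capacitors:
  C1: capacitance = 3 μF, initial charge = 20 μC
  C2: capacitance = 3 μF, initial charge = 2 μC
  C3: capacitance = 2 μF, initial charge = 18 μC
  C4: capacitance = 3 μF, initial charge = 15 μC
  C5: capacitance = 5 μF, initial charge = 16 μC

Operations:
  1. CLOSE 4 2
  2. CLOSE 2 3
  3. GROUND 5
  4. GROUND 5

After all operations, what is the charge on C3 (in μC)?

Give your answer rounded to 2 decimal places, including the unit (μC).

Initial: C1(3μF, Q=20μC, V=6.67V), C2(3μF, Q=2μC, V=0.67V), C3(2μF, Q=18μC, V=9.00V), C4(3μF, Q=15μC, V=5.00V), C5(5μF, Q=16μC, V=3.20V)
Op 1: CLOSE 4-2: Q_total=17.00, C_total=6.00, V=2.83; Q4=8.50, Q2=8.50; dissipated=14.083
Op 2: CLOSE 2-3: Q_total=26.50, C_total=5.00, V=5.30; Q2=15.90, Q3=10.60; dissipated=22.817
Op 3: GROUND 5: Q5=0; energy lost=25.600
Op 4: GROUND 5: Q5=0; energy lost=0.000
Final charges: Q1=20.00, Q2=15.90, Q3=10.60, Q4=8.50, Q5=0.00

Answer: 10.60 μC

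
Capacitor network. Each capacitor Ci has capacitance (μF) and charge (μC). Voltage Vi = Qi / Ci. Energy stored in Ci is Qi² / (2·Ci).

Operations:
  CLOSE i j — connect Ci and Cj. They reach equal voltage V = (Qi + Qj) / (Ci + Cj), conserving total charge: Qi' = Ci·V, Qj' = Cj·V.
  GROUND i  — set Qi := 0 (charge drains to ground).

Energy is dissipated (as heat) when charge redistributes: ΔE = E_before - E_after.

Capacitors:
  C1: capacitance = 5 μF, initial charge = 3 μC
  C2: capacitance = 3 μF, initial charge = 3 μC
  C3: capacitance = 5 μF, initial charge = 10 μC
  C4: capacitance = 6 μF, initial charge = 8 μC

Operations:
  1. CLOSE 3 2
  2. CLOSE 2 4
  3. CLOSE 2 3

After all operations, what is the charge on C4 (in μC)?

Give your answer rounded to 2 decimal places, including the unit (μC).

Initial: C1(5μF, Q=3μC, V=0.60V), C2(3μF, Q=3μC, V=1.00V), C3(5μF, Q=10μC, V=2.00V), C4(6μF, Q=8μC, V=1.33V)
Op 1: CLOSE 3-2: Q_total=13.00, C_total=8.00, V=1.62; Q3=8.12, Q2=4.88; dissipated=0.938
Op 2: CLOSE 2-4: Q_total=12.88, C_total=9.00, V=1.43; Q2=4.29, Q4=8.58; dissipated=0.085
Op 3: CLOSE 2-3: Q_total=12.42, C_total=8.00, V=1.55; Q2=4.66, Q3=7.76; dissipated=0.035
Final charges: Q1=3.00, Q2=4.66, Q3=7.76, Q4=8.58

Answer: 8.58 μC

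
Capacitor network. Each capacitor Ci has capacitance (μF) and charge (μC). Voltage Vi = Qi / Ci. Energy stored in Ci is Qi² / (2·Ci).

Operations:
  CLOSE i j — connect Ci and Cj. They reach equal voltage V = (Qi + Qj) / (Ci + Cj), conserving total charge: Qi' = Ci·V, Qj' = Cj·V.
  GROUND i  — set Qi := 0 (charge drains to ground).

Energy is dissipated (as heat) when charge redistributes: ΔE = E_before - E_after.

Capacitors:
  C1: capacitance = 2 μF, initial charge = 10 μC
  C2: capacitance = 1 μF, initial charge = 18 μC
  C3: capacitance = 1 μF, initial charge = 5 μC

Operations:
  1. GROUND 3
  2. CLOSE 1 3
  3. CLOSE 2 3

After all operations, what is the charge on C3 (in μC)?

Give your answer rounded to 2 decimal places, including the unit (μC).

Answer: 10.67 μC

Derivation:
Initial: C1(2μF, Q=10μC, V=5.00V), C2(1μF, Q=18μC, V=18.00V), C3(1μF, Q=5μC, V=5.00V)
Op 1: GROUND 3: Q3=0; energy lost=12.500
Op 2: CLOSE 1-3: Q_total=10.00, C_total=3.00, V=3.33; Q1=6.67, Q3=3.33; dissipated=8.333
Op 3: CLOSE 2-3: Q_total=21.33, C_total=2.00, V=10.67; Q2=10.67, Q3=10.67; dissipated=53.778
Final charges: Q1=6.67, Q2=10.67, Q3=10.67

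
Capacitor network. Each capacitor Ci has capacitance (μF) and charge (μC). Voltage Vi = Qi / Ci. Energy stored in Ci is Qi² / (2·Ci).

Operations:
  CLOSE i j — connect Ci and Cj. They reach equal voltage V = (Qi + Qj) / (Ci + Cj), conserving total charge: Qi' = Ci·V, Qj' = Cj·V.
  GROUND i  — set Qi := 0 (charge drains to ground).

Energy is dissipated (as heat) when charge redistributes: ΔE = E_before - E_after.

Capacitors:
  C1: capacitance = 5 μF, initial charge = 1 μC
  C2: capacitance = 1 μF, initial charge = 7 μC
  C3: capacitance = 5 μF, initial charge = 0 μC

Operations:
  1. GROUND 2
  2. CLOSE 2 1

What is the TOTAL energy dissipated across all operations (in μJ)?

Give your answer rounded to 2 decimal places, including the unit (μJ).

Initial: C1(5μF, Q=1μC, V=0.20V), C2(1μF, Q=7μC, V=7.00V), C3(5μF, Q=0μC, V=0.00V)
Op 1: GROUND 2: Q2=0; energy lost=24.500
Op 2: CLOSE 2-1: Q_total=1.00, C_total=6.00, V=0.17; Q2=0.17, Q1=0.83; dissipated=0.017
Total dissipated: 24.517 μJ

Answer: 24.52 μJ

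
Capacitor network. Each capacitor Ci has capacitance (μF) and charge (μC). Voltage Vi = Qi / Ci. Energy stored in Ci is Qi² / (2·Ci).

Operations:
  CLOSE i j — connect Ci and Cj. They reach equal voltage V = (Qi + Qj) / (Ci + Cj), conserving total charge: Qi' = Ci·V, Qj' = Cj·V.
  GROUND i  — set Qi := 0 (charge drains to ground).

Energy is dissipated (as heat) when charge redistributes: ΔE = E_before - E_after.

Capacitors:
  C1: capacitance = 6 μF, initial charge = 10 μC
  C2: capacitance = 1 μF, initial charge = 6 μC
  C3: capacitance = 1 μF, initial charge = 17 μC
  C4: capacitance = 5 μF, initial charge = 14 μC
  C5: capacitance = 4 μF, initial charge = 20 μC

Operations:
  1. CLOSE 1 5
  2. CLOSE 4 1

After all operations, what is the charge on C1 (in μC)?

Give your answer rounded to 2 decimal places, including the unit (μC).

Initial: C1(6μF, Q=10μC, V=1.67V), C2(1μF, Q=6μC, V=6.00V), C3(1μF, Q=17μC, V=17.00V), C4(5μF, Q=14μC, V=2.80V), C5(4μF, Q=20μC, V=5.00V)
Op 1: CLOSE 1-5: Q_total=30.00, C_total=10.00, V=3.00; Q1=18.00, Q5=12.00; dissipated=13.333
Op 2: CLOSE 4-1: Q_total=32.00, C_total=11.00, V=2.91; Q4=14.55, Q1=17.45; dissipated=0.055
Final charges: Q1=17.45, Q2=6.00, Q3=17.00, Q4=14.55, Q5=12.00

Answer: 17.45 μC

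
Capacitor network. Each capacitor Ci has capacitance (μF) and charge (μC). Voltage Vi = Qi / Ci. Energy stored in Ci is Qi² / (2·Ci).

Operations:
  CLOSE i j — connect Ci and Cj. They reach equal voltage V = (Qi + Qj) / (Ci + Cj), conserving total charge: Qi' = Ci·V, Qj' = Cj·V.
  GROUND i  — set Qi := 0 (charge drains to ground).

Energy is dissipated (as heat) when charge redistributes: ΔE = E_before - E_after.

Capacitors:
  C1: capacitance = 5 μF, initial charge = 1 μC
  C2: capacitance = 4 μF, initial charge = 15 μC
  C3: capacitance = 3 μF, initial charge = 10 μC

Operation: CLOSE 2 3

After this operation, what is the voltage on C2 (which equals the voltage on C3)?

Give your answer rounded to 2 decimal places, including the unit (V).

Initial: C1(5μF, Q=1μC, V=0.20V), C2(4μF, Q=15μC, V=3.75V), C3(3μF, Q=10μC, V=3.33V)
Op 1: CLOSE 2-3: Q_total=25.00, C_total=7.00, V=3.57; Q2=14.29, Q3=10.71; dissipated=0.149

Answer: 3.57 V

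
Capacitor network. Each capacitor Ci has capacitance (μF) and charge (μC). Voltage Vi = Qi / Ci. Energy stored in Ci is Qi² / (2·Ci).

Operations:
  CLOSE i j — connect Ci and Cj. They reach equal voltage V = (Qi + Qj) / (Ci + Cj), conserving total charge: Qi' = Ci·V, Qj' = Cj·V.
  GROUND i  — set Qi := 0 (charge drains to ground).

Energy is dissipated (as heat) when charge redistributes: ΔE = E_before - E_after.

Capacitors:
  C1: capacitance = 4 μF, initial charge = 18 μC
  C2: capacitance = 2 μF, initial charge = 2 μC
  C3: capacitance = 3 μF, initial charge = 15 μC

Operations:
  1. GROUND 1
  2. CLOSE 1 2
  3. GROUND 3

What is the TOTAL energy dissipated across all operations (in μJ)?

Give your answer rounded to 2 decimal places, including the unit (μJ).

Answer: 78.67 μJ

Derivation:
Initial: C1(4μF, Q=18μC, V=4.50V), C2(2μF, Q=2μC, V=1.00V), C3(3μF, Q=15μC, V=5.00V)
Op 1: GROUND 1: Q1=0; energy lost=40.500
Op 2: CLOSE 1-2: Q_total=2.00, C_total=6.00, V=0.33; Q1=1.33, Q2=0.67; dissipated=0.667
Op 3: GROUND 3: Q3=0; energy lost=37.500
Total dissipated: 78.667 μJ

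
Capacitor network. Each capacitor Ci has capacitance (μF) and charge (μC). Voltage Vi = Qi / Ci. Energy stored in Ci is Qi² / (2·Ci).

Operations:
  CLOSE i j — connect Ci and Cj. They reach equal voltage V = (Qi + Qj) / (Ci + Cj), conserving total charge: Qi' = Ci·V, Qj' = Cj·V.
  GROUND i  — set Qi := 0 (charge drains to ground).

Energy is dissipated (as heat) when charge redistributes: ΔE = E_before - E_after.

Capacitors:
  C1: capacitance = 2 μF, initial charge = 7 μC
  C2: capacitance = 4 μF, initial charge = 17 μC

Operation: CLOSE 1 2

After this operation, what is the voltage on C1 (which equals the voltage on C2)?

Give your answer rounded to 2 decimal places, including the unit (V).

Initial: C1(2μF, Q=7μC, V=3.50V), C2(4μF, Q=17μC, V=4.25V)
Op 1: CLOSE 1-2: Q_total=24.00, C_total=6.00, V=4.00; Q1=8.00, Q2=16.00; dissipated=0.375

Answer: 4.00 V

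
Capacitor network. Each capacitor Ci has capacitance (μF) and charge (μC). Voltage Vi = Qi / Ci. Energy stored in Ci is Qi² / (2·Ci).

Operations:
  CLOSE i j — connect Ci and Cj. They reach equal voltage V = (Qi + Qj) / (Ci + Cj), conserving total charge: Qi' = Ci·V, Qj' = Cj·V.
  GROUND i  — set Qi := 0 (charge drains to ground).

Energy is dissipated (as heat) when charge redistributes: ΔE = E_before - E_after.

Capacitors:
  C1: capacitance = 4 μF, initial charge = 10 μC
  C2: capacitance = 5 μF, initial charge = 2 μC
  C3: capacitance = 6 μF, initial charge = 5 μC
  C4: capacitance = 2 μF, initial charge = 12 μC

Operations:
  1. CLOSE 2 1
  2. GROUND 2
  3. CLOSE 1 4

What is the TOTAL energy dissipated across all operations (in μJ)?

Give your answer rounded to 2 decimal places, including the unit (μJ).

Answer: 23.86 μJ

Derivation:
Initial: C1(4μF, Q=10μC, V=2.50V), C2(5μF, Q=2μC, V=0.40V), C3(6μF, Q=5μC, V=0.83V), C4(2μF, Q=12μC, V=6.00V)
Op 1: CLOSE 2-1: Q_total=12.00, C_total=9.00, V=1.33; Q2=6.67, Q1=5.33; dissipated=4.900
Op 2: GROUND 2: Q2=0; energy lost=4.444
Op 3: CLOSE 1-4: Q_total=17.33, C_total=6.00, V=2.89; Q1=11.56, Q4=5.78; dissipated=14.519
Total dissipated: 23.863 μJ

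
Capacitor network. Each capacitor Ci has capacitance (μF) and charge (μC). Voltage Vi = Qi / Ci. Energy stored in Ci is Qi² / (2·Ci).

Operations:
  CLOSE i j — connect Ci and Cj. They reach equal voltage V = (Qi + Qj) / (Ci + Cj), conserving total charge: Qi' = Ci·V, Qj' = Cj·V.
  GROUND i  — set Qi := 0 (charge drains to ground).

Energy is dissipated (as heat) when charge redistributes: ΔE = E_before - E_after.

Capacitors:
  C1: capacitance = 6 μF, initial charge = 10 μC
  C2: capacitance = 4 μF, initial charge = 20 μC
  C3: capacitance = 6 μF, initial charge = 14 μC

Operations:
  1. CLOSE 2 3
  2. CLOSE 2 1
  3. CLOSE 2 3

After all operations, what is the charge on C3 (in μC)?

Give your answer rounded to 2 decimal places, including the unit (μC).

Answer: 17.90 μC

Derivation:
Initial: C1(6μF, Q=10μC, V=1.67V), C2(4μF, Q=20μC, V=5.00V), C3(6μF, Q=14μC, V=2.33V)
Op 1: CLOSE 2-3: Q_total=34.00, C_total=10.00, V=3.40; Q2=13.60, Q3=20.40; dissipated=8.533
Op 2: CLOSE 2-1: Q_total=23.60, C_total=10.00, V=2.36; Q2=9.44, Q1=14.16; dissipated=3.605
Op 3: CLOSE 2-3: Q_total=29.84, C_total=10.00, V=2.98; Q2=11.94, Q3=17.90; dissipated=1.298
Final charges: Q1=14.16, Q2=11.94, Q3=17.90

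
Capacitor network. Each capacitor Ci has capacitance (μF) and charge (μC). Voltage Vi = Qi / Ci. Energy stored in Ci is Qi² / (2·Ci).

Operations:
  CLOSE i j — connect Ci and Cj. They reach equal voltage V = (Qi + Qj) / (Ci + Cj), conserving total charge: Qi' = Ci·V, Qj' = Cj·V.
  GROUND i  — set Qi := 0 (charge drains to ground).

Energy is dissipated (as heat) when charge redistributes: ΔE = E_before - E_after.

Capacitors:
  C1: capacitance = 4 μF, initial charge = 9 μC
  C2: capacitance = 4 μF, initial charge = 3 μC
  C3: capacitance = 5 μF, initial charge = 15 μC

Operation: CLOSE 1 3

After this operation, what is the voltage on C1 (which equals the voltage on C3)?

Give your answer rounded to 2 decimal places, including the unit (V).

Initial: C1(4μF, Q=9μC, V=2.25V), C2(4μF, Q=3μC, V=0.75V), C3(5μF, Q=15μC, V=3.00V)
Op 1: CLOSE 1-3: Q_total=24.00, C_total=9.00, V=2.67; Q1=10.67, Q3=13.33; dissipated=0.625

Answer: 2.67 V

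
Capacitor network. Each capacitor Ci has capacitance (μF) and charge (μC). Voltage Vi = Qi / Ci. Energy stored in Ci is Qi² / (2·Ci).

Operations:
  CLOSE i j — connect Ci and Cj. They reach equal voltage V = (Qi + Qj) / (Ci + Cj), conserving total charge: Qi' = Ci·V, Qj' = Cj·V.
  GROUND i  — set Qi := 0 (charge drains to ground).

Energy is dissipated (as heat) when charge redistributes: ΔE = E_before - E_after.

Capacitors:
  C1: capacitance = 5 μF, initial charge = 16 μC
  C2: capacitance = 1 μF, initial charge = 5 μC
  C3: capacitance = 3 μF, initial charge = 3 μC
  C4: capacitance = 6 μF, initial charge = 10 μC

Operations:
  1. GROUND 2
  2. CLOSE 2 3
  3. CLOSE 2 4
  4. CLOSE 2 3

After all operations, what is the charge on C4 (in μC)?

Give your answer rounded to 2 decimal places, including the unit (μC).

Answer: 9.21 μC

Derivation:
Initial: C1(5μF, Q=16μC, V=3.20V), C2(1μF, Q=5μC, V=5.00V), C3(3μF, Q=3μC, V=1.00V), C4(6μF, Q=10μC, V=1.67V)
Op 1: GROUND 2: Q2=0; energy lost=12.500
Op 2: CLOSE 2-3: Q_total=3.00, C_total=4.00, V=0.75; Q2=0.75, Q3=2.25; dissipated=0.375
Op 3: CLOSE 2-4: Q_total=10.75, C_total=7.00, V=1.54; Q2=1.54, Q4=9.21; dissipated=0.360
Op 4: CLOSE 2-3: Q_total=3.79, C_total=4.00, V=0.95; Q2=0.95, Q3=2.84; dissipated=0.232
Final charges: Q1=16.00, Q2=0.95, Q3=2.84, Q4=9.21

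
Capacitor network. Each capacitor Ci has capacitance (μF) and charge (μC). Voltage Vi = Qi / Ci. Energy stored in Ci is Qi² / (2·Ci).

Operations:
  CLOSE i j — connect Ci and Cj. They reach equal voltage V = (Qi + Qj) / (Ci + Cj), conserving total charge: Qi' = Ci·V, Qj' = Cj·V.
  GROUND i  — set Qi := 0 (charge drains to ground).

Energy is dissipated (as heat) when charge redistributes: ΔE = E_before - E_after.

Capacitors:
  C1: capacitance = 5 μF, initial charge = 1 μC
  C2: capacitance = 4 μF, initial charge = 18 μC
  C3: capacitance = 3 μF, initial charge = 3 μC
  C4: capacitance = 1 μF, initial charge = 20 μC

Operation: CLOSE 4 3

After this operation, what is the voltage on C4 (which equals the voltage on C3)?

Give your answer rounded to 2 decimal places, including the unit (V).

Answer: 5.75 V

Derivation:
Initial: C1(5μF, Q=1μC, V=0.20V), C2(4μF, Q=18μC, V=4.50V), C3(3μF, Q=3μC, V=1.00V), C4(1μF, Q=20μC, V=20.00V)
Op 1: CLOSE 4-3: Q_total=23.00, C_total=4.00, V=5.75; Q4=5.75, Q3=17.25; dissipated=135.375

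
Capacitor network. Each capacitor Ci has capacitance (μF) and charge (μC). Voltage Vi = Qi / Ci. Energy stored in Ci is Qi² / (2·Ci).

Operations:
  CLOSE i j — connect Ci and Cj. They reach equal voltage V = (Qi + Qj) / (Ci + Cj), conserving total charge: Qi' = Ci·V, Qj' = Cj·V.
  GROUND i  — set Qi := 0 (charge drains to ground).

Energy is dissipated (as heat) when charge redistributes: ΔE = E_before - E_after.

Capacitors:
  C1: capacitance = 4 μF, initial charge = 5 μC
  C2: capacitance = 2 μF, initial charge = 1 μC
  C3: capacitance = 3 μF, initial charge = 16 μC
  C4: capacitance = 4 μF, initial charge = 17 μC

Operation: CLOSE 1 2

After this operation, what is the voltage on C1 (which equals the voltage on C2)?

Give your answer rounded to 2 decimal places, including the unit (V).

Initial: C1(4μF, Q=5μC, V=1.25V), C2(2μF, Q=1μC, V=0.50V), C3(3μF, Q=16μC, V=5.33V), C4(4μF, Q=17μC, V=4.25V)
Op 1: CLOSE 1-2: Q_total=6.00, C_total=6.00, V=1.00; Q1=4.00, Q2=2.00; dissipated=0.375

Answer: 1.00 V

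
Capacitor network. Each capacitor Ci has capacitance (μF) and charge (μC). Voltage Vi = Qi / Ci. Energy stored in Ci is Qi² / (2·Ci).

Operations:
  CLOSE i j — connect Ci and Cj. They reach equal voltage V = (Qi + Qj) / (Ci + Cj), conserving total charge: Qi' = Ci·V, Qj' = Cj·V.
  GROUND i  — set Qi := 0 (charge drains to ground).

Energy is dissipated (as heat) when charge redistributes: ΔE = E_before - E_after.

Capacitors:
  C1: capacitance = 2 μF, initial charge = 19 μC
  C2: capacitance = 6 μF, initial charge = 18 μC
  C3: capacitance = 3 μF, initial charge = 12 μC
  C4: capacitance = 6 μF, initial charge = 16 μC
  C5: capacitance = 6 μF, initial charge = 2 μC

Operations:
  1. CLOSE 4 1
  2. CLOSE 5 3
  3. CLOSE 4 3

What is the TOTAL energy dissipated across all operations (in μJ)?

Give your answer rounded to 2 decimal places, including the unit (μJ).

Answer: 56.41 μJ

Derivation:
Initial: C1(2μF, Q=19μC, V=9.50V), C2(6μF, Q=18μC, V=3.00V), C3(3μF, Q=12μC, V=4.00V), C4(6μF, Q=16μC, V=2.67V), C5(6μF, Q=2μC, V=0.33V)
Op 1: CLOSE 4-1: Q_total=35.00, C_total=8.00, V=4.38; Q4=26.25, Q1=8.75; dissipated=35.021
Op 2: CLOSE 5-3: Q_total=14.00, C_total=9.00, V=1.56; Q5=9.33, Q3=4.67; dissipated=13.444
Op 3: CLOSE 4-3: Q_total=30.92, C_total=9.00, V=3.44; Q4=20.61, Q3=10.31; dissipated=7.949
Total dissipated: 56.415 μJ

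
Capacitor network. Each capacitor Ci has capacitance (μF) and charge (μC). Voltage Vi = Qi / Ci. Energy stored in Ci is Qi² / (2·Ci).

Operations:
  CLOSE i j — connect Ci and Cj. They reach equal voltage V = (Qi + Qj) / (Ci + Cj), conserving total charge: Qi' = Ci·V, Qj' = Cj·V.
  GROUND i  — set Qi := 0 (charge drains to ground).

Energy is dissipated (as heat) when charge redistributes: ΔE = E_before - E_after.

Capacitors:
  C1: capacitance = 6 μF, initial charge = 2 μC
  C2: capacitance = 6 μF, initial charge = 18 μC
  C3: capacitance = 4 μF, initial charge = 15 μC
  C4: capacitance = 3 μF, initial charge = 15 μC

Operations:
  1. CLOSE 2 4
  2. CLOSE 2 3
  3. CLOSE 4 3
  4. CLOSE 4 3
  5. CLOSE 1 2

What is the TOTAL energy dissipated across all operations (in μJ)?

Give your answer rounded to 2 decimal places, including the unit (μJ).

Initial: C1(6μF, Q=2μC, V=0.33V), C2(6μF, Q=18μC, V=3.00V), C3(4μF, Q=15μC, V=3.75V), C4(3μF, Q=15μC, V=5.00V)
Op 1: CLOSE 2-4: Q_total=33.00, C_total=9.00, V=3.67; Q2=22.00, Q4=11.00; dissipated=4.000
Op 2: CLOSE 2-3: Q_total=37.00, C_total=10.00, V=3.70; Q2=22.20, Q3=14.80; dissipated=0.008
Op 3: CLOSE 4-3: Q_total=25.80, C_total=7.00, V=3.69; Q4=11.06, Q3=14.74; dissipated=0.001
Op 4: CLOSE 4-3: Q_total=25.80, C_total=7.00, V=3.69; Q4=11.06, Q3=14.74; dissipated=0.000
Op 5: CLOSE 1-2: Q_total=24.20, C_total=12.00, V=2.02; Q1=12.10, Q2=12.10; dissipated=17.002
Total dissipated: 21.011 μJ

Answer: 21.01 μJ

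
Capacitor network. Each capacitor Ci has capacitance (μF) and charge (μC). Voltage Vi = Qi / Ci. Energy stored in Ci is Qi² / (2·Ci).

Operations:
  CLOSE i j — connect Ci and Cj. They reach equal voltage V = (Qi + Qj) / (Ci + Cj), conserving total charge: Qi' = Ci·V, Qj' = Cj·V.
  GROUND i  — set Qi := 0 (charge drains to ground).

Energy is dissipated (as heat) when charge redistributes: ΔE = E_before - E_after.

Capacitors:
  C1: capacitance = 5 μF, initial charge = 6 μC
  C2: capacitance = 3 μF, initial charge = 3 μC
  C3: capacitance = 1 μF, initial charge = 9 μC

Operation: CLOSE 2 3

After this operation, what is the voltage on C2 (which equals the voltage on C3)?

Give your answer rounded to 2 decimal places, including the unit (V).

Initial: C1(5μF, Q=6μC, V=1.20V), C2(3μF, Q=3μC, V=1.00V), C3(1μF, Q=9μC, V=9.00V)
Op 1: CLOSE 2-3: Q_total=12.00, C_total=4.00, V=3.00; Q2=9.00, Q3=3.00; dissipated=24.000

Answer: 3.00 V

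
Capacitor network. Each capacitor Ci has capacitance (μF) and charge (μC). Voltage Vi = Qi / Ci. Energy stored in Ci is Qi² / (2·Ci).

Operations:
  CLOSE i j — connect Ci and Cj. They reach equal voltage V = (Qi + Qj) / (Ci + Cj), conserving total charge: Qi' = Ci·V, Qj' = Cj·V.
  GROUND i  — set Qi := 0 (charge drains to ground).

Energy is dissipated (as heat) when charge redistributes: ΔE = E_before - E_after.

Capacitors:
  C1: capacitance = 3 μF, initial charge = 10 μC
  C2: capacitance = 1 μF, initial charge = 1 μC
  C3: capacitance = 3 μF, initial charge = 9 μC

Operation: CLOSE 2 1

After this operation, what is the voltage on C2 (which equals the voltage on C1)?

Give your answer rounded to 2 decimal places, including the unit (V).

Initial: C1(3μF, Q=10μC, V=3.33V), C2(1μF, Q=1μC, V=1.00V), C3(3μF, Q=9μC, V=3.00V)
Op 1: CLOSE 2-1: Q_total=11.00, C_total=4.00, V=2.75; Q2=2.75, Q1=8.25; dissipated=2.042

Answer: 2.75 V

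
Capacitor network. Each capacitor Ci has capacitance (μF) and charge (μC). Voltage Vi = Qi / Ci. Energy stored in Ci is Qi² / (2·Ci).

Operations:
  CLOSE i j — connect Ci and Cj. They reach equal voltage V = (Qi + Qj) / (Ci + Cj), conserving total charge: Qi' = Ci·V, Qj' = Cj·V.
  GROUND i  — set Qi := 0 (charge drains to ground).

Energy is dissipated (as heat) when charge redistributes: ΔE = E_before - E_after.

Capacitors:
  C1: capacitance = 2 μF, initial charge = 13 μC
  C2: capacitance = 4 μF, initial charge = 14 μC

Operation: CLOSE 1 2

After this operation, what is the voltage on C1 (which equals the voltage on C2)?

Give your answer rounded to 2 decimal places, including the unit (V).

Answer: 4.50 V

Derivation:
Initial: C1(2μF, Q=13μC, V=6.50V), C2(4μF, Q=14μC, V=3.50V)
Op 1: CLOSE 1-2: Q_total=27.00, C_total=6.00, V=4.50; Q1=9.00, Q2=18.00; dissipated=6.000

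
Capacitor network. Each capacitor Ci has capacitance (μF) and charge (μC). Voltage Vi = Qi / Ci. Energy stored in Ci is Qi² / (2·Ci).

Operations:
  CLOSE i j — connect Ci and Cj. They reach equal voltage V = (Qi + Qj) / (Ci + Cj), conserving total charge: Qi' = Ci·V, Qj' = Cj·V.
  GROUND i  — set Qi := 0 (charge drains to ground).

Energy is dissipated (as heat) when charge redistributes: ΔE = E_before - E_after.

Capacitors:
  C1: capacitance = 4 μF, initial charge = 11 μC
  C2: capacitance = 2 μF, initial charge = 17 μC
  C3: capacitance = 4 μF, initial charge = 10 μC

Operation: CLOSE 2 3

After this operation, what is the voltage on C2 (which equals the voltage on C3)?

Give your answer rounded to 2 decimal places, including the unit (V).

Initial: C1(4μF, Q=11μC, V=2.75V), C2(2μF, Q=17μC, V=8.50V), C3(4μF, Q=10μC, V=2.50V)
Op 1: CLOSE 2-3: Q_total=27.00, C_total=6.00, V=4.50; Q2=9.00, Q3=18.00; dissipated=24.000

Answer: 4.50 V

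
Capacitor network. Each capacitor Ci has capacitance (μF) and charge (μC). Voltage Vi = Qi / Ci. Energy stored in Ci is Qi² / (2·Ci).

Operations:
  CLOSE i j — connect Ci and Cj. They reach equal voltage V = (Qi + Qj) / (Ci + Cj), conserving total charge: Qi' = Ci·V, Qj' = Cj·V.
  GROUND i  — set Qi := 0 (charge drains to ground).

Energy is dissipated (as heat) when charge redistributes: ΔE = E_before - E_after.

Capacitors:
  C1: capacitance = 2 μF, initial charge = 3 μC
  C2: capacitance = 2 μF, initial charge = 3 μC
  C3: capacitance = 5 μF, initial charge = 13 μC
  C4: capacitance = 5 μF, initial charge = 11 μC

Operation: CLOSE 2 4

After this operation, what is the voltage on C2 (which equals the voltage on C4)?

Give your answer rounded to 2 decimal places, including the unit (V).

Initial: C1(2μF, Q=3μC, V=1.50V), C2(2μF, Q=3μC, V=1.50V), C3(5μF, Q=13μC, V=2.60V), C4(5μF, Q=11μC, V=2.20V)
Op 1: CLOSE 2-4: Q_total=14.00, C_total=7.00, V=2.00; Q2=4.00, Q4=10.00; dissipated=0.350

Answer: 2.00 V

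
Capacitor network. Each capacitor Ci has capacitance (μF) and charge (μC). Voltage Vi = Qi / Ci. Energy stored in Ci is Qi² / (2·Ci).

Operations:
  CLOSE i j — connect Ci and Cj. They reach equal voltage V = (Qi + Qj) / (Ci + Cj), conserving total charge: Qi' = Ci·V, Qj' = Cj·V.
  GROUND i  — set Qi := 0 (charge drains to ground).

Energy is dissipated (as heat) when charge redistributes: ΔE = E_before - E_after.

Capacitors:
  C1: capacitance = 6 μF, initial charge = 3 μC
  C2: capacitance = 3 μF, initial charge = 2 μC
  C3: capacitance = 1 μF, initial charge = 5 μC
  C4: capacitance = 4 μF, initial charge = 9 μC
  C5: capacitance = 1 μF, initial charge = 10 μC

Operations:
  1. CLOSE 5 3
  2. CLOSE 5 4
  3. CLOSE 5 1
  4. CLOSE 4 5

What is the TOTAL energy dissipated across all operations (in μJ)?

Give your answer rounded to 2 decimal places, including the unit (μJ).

Initial: C1(6μF, Q=3μC, V=0.50V), C2(3μF, Q=2μC, V=0.67V), C3(1μF, Q=5μC, V=5.00V), C4(4μF, Q=9μC, V=2.25V), C5(1μF, Q=10μC, V=10.00V)
Op 1: CLOSE 5-3: Q_total=15.00, C_total=2.00, V=7.50; Q5=7.50, Q3=7.50; dissipated=6.250
Op 2: CLOSE 5-4: Q_total=16.50, C_total=5.00, V=3.30; Q5=3.30, Q4=13.20; dissipated=11.025
Op 3: CLOSE 5-1: Q_total=6.30, C_total=7.00, V=0.90; Q5=0.90, Q1=5.40; dissipated=3.360
Op 4: CLOSE 4-5: Q_total=14.10, C_total=5.00, V=2.82; Q4=11.28, Q5=2.82; dissipated=2.304
Total dissipated: 22.939 μJ

Answer: 22.94 μJ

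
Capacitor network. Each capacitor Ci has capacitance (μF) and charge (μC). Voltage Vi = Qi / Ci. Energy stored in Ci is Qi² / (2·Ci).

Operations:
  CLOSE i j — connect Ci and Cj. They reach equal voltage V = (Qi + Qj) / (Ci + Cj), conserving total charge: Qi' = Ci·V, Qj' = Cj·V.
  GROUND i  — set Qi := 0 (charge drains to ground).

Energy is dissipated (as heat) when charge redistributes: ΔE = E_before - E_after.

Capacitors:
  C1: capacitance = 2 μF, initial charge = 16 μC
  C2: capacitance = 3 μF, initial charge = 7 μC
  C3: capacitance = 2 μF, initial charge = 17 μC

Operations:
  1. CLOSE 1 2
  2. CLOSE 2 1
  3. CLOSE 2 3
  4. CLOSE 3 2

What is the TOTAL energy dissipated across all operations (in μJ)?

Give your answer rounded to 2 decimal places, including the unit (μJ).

Answer: 28.39 μJ

Derivation:
Initial: C1(2μF, Q=16μC, V=8.00V), C2(3μF, Q=7μC, V=2.33V), C3(2μF, Q=17μC, V=8.50V)
Op 1: CLOSE 1-2: Q_total=23.00, C_total=5.00, V=4.60; Q1=9.20, Q2=13.80; dissipated=19.267
Op 2: CLOSE 2-1: Q_total=23.00, C_total=5.00, V=4.60; Q2=13.80, Q1=9.20; dissipated=0.000
Op 3: CLOSE 2-3: Q_total=30.80, C_total=5.00, V=6.16; Q2=18.48, Q3=12.32; dissipated=9.126
Op 4: CLOSE 3-2: Q_total=30.80, C_total=5.00, V=6.16; Q3=12.32, Q2=18.48; dissipated=0.000
Total dissipated: 28.393 μJ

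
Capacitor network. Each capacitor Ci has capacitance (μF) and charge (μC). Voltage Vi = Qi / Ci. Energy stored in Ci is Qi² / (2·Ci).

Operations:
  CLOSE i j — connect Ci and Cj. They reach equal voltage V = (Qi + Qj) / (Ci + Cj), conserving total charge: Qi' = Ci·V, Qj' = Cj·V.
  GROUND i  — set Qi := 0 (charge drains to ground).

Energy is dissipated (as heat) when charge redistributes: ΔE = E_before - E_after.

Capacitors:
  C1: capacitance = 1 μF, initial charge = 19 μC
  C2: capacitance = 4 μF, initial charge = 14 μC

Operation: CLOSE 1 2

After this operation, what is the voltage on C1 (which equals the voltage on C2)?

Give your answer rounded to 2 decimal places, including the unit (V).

Initial: C1(1μF, Q=19μC, V=19.00V), C2(4μF, Q=14μC, V=3.50V)
Op 1: CLOSE 1-2: Q_total=33.00, C_total=5.00, V=6.60; Q1=6.60, Q2=26.40; dissipated=96.100

Answer: 6.60 V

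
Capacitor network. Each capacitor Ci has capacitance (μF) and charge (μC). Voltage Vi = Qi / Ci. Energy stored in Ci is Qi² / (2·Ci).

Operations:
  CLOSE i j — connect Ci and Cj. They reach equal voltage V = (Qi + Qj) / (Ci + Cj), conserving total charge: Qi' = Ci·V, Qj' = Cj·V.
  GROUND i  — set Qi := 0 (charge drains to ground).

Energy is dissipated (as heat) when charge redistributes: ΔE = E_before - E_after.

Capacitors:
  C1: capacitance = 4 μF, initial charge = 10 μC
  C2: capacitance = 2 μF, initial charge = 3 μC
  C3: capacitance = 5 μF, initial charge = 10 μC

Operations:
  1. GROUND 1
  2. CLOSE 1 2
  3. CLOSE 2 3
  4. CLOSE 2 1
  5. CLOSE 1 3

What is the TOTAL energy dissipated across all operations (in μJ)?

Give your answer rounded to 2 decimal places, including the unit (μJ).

Initial: C1(4μF, Q=10μC, V=2.50V), C2(2μF, Q=3μC, V=1.50V), C3(5μF, Q=10μC, V=2.00V)
Op 1: GROUND 1: Q1=0; energy lost=12.500
Op 2: CLOSE 1-2: Q_total=3.00, C_total=6.00, V=0.50; Q1=2.00, Q2=1.00; dissipated=1.500
Op 3: CLOSE 2-3: Q_total=11.00, C_total=7.00, V=1.57; Q2=3.14, Q3=7.86; dissipated=1.607
Op 4: CLOSE 2-1: Q_total=5.14, C_total=6.00, V=0.86; Q2=1.71, Q1=3.43; dissipated=0.765
Op 5: CLOSE 1-3: Q_total=11.29, C_total=9.00, V=1.25; Q1=5.02, Q3=6.27; dissipated=0.567
Total dissipated: 16.939 μJ

Answer: 16.94 μJ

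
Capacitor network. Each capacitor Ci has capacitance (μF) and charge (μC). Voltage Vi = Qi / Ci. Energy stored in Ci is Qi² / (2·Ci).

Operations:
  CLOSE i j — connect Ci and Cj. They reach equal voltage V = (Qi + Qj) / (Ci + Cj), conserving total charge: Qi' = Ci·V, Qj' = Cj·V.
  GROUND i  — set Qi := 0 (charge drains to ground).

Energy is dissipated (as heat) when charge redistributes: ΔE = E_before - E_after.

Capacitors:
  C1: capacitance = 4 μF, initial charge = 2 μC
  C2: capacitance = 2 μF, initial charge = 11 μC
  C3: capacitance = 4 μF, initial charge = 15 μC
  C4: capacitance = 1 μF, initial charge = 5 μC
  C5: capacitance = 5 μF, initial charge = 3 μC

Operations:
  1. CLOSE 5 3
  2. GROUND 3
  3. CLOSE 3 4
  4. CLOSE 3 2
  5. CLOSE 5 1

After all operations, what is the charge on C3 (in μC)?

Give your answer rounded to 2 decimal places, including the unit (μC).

Initial: C1(4μF, Q=2μC, V=0.50V), C2(2μF, Q=11μC, V=5.50V), C3(4μF, Q=15μC, V=3.75V), C4(1μF, Q=5μC, V=5.00V), C5(5μF, Q=3μC, V=0.60V)
Op 1: CLOSE 5-3: Q_total=18.00, C_total=9.00, V=2.00; Q5=10.00, Q3=8.00; dissipated=11.025
Op 2: GROUND 3: Q3=0; energy lost=8.000
Op 3: CLOSE 3-4: Q_total=5.00, C_total=5.00, V=1.00; Q3=4.00, Q4=1.00; dissipated=10.000
Op 4: CLOSE 3-2: Q_total=15.00, C_total=6.00, V=2.50; Q3=10.00, Q2=5.00; dissipated=13.500
Op 5: CLOSE 5-1: Q_total=12.00, C_total=9.00, V=1.33; Q5=6.67, Q1=5.33; dissipated=2.500
Final charges: Q1=5.33, Q2=5.00, Q3=10.00, Q4=1.00, Q5=6.67

Answer: 10.00 μC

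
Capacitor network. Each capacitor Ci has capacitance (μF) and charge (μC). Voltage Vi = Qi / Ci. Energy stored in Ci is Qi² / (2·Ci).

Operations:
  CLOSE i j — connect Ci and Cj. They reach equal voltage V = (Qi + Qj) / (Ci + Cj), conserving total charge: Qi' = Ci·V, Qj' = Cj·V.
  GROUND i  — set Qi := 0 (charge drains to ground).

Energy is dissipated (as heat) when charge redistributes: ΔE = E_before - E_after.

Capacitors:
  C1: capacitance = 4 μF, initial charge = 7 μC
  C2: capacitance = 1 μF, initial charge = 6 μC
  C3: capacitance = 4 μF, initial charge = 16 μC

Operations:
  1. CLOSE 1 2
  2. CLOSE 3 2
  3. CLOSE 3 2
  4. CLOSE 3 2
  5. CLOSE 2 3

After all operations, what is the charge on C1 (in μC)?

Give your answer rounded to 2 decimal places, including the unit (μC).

Answer: 10.40 μC

Derivation:
Initial: C1(4μF, Q=7μC, V=1.75V), C2(1μF, Q=6μC, V=6.00V), C3(4μF, Q=16μC, V=4.00V)
Op 1: CLOSE 1-2: Q_total=13.00, C_total=5.00, V=2.60; Q1=10.40, Q2=2.60; dissipated=7.225
Op 2: CLOSE 3-2: Q_total=18.60, C_total=5.00, V=3.72; Q3=14.88, Q2=3.72; dissipated=0.784
Op 3: CLOSE 3-2: Q_total=18.60, C_total=5.00, V=3.72; Q3=14.88, Q2=3.72; dissipated=0.000
Op 4: CLOSE 3-2: Q_total=18.60, C_total=5.00, V=3.72; Q3=14.88, Q2=3.72; dissipated=0.000
Op 5: CLOSE 2-3: Q_total=18.60, C_total=5.00, V=3.72; Q2=3.72, Q3=14.88; dissipated=0.000
Final charges: Q1=10.40, Q2=3.72, Q3=14.88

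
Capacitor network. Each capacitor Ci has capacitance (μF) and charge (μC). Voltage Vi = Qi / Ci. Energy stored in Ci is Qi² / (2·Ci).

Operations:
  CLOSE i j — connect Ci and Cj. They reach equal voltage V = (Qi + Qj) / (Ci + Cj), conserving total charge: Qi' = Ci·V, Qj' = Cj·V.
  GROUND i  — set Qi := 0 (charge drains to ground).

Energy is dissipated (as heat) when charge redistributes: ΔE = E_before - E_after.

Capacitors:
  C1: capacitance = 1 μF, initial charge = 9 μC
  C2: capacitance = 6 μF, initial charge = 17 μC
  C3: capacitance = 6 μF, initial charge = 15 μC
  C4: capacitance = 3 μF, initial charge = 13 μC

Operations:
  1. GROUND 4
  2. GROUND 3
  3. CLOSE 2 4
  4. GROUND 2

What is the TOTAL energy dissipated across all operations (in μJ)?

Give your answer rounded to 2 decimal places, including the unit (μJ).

Answer: 65.65 μJ

Derivation:
Initial: C1(1μF, Q=9μC, V=9.00V), C2(6μF, Q=17μC, V=2.83V), C3(6μF, Q=15μC, V=2.50V), C4(3μF, Q=13μC, V=4.33V)
Op 1: GROUND 4: Q4=0; energy lost=28.167
Op 2: GROUND 3: Q3=0; energy lost=18.750
Op 3: CLOSE 2-4: Q_total=17.00, C_total=9.00, V=1.89; Q2=11.33, Q4=5.67; dissipated=8.028
Op 4: GROUND 2: Q2=0; energy lost=10.704
Total dissipated: 65.648 μJ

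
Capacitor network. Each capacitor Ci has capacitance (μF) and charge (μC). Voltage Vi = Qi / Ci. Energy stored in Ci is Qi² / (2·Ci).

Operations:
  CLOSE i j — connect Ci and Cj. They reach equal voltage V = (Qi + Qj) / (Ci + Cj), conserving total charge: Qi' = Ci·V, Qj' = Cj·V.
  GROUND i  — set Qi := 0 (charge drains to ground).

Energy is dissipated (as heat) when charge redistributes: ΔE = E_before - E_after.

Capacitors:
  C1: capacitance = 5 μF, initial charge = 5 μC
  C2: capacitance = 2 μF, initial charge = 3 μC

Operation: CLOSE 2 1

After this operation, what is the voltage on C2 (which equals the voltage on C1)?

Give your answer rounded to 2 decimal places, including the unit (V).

Answer: 1.14 V

Derivation:
Initial: C1(5μF, Q=5μC, V=1.00V), C2(2μF, Q=3μC, V=1.50V)
Op 1: CLOSE 2-1: Q_total=8.00, C_total=7.00, V=1.14; Q2=2.29, Q1=5.71; dissipated=0.179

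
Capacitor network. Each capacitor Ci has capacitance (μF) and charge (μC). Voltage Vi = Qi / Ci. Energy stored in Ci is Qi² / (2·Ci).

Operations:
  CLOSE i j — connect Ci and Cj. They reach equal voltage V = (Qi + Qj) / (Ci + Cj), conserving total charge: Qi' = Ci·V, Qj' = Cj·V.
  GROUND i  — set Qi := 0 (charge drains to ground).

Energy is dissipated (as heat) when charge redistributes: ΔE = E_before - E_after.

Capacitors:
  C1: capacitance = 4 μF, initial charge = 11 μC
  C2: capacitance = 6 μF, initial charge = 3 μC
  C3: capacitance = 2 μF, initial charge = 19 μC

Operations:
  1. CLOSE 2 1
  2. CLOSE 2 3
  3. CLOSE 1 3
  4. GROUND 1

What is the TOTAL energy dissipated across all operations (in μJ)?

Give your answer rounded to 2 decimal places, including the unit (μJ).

Answer: 66.63 μJ

Derivation:
Initial: C1(4μF, Q=11μC, V=2.75V), C2(6μF, Q=3μC, V=0.50V), C3(2μF, Q=19μC, V=9.50V)
Op 1: CLOSE 2-1: Q_total=14.00, C_total=10.00, V=1.40; Q2=8.40, Q1=5.60; dissipated=6.075
Op 2: CLOSE 2-3: Q_total=27.40, C_total=8.00, V=3.42; Q2=20.55, Q3=6.85; dissipated=49.208
Op 3: CLOSE 1-3: Q_total=12.45, C_total=6.00, V=2.08; Q1=8.30, Q3=4.15; dissipated=2.734
Op 4: GROUND 1: Q1=0; energy lost=8.611
Total dissipated: 66.627 μJ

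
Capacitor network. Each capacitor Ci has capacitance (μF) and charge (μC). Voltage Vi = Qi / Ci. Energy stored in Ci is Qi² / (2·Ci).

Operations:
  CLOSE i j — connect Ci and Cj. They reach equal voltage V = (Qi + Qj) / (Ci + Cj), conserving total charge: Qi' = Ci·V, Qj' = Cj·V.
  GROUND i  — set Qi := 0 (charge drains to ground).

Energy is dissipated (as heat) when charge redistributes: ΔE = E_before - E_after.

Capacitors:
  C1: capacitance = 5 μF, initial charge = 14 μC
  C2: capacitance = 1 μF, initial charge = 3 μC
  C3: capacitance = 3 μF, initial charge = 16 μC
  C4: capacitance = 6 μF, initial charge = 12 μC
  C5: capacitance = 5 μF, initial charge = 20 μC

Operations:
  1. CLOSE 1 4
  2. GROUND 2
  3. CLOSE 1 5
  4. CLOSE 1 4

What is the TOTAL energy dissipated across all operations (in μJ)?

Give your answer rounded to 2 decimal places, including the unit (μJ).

Initial: C1(5μF, Q=14μC, V=2.80V), C2(1μF, Q=3μC, V=3.00V), C3(3μF, Q=16μC, V=5.33V), C4(6μF, Q=12μC, V=2.00V), C5(5μF, Q=20μC, V=4.00V)
Op 1: CLOSE 1-4: Q_total=26.00, C_total=11.00, V=2.36; Q1=11.82, Q4=14.18; dissipated=0.873
Op 2: GROUND 2: Q2=0; energy lost=4.500
Op 3: CLOSE 1-5: Q_total=31.82, C_total=10.00, V=3.18; Q1=15.91, Q5=15.91; dissipated=3.347
Op 4: CLOSE 1-4: Q_total=30.09, C_total=11.00, V=2.74; Q1=13.68, Q4=16.41; dissipated=0.913
Total dissipated: 9.633 μJ

Answer: 9.63 μJ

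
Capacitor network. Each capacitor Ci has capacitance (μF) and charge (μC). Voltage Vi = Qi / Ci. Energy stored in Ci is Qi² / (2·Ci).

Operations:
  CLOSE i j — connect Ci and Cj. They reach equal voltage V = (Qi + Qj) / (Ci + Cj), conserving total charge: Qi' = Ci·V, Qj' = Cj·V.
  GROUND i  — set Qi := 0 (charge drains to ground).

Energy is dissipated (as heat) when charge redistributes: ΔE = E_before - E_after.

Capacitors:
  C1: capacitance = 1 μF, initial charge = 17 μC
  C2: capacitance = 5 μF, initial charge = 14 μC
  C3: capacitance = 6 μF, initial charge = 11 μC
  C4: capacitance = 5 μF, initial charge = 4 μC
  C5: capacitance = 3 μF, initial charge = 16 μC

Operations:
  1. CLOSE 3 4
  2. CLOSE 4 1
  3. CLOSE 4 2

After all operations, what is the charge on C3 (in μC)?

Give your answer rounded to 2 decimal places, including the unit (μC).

Initial: C1(1μF, Q=17μC, V=17.00V), C2(5μF, Q=14μC, V=2.80V), C3(6μF, Q=11μC, V=1.83V), C4(5μF, Q=4μC, V=0.80V), C5(3μF, Q=16μC, V=5.33V)
Op 1: CLOSE 3-4: Q_total=15.00, C_total=11.00, V=1.36; Q3=8.18, Q4=6.82; dissipated=1.456
Op 2: CLOSE 4-1: Q_total=23.82, C_total=6.00, V=3.97; Q4=19.85, Q1=3.97; dissipated=101.873
Op 3: CLOSE 4-2: Q_total=33.85, C_total=10.00, V=3.38; Q4=16.92, Q2=16.92; dissipated=1.710
Final charges: Q1=3.97, Q2=16.92, Q3=8.18, Q4=16.92, Q5=16.00

Answer: 8.18 μC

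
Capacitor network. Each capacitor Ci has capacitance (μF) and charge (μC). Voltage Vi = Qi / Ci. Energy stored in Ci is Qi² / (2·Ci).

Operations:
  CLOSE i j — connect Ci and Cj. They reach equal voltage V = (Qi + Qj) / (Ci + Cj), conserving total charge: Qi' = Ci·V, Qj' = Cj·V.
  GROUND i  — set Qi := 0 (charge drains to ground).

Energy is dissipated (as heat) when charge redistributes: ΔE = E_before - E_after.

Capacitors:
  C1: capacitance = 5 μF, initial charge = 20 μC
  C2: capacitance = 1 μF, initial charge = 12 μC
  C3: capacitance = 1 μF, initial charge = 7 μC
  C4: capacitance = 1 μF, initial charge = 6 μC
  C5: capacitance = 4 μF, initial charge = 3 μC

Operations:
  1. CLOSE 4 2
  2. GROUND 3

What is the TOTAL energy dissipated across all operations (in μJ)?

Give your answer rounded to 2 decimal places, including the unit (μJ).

Answer: 33.50 μJ

Derivation:
Initial: C1(5μF, Q=20μC, V=4.00V), C2(1μF, Q=12μC, V=12.00V), C3(1μF, Q=7μC, V=7.00V), C4(1μF, Q=6μC, V=6.00V), C5(4μF, Q=3μC, V=0.75V)
Op 1: CLOSE 4-2: Q_total=18.00, C_total=2.00, V=9.00; Q4=9.00, Q2=9.00; dissipated=9.000
Op 2: GROUND 3: Q3=0; energy lost=24.500
Total dissipated: 33.500 μJ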